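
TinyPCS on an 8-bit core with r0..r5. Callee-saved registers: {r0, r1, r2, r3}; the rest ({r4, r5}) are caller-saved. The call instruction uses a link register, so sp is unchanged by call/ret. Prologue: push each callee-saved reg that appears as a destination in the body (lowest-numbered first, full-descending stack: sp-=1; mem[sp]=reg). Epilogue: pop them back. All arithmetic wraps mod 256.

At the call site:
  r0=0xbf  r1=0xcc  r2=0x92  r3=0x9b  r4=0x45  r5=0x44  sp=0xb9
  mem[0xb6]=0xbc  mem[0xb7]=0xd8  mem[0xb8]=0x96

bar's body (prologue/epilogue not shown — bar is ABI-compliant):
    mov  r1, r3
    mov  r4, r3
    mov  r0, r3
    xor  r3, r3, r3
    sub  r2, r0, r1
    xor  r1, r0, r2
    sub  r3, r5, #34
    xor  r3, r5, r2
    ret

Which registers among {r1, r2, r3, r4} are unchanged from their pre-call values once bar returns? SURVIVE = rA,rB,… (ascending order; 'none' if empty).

prologue: push r0 → mem[0xb8]=0xbf, sp=0xb8
prologue: push r1 → mem[0xb7]=0xcc, sp=0xb7
prologue: push r2 → mem[0xb6]=0x92, sp=0xb6
prologue: push r3 → mem[0xb5]=0x9b, sp=0xb5
body[0] mov  r1, r3 → r1=0x9b
body[1] mov  r4, r3 → r4=0x9b
body[2] mov  r0, r3 → r0=0x9b
body[3] xor  r3, r3, r3 → r3=0x00
body[4] sub  r2, r0, r1 → r2=0x00
body[5] xor  r1, r0, r2 → r1=0x9b
body[6] sub  r3, r5, #34 → r3=0x22
body[7] xor  r3, r5, r2 → r3=0x44
epilogue: pop r3=0x9b, sp=0xb6
epilogue: pop r2=0x92, sp=0xb7
epilogue: pop r1=0xcc, sp=0xb8
epilogue: pop r0=0xbf, sp=0xb9
r1: callee-saved, written=True
r2: callee-saved, written=True
r3: callee-saved, written=True
r4: caller-saved, written=True

SURVIVE = r1,r2,r3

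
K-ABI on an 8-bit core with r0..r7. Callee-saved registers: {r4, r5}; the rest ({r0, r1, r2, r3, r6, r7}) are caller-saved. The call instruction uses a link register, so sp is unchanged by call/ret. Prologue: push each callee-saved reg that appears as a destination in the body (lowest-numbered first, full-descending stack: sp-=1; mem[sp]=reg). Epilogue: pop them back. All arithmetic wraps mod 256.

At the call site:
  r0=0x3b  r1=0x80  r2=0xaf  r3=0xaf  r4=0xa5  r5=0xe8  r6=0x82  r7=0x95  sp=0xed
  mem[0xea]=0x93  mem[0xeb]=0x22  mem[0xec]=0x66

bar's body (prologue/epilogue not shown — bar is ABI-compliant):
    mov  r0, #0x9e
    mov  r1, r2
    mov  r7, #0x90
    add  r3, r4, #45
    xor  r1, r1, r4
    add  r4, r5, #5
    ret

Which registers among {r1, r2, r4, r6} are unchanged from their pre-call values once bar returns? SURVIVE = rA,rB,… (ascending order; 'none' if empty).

prologue: push r4 -> mem[0xec]=0xa5, sp=0xec
body[0] mov  r0, #0x9e -> r0=0x9e
body[1] mov  r1, r2 -> r1=0xaf
body[2] mov  r7, #0x90 -> r7=0x90
body[3] add  r3, r4, #45 -> r3=0xd2
body[4] xor  r1, r1, r4 -> r1=0x0a
body[5] add  r4, r5, #5 -> r4=0xed
epilogue: pop r4=0xa5, sp=0xed
r1: caller-saved, written=True
r2: caller-saved, written=False
r4: callee-saved, written=True
r6: caller-saved, written=False

SURVIVE = r2,r4,r6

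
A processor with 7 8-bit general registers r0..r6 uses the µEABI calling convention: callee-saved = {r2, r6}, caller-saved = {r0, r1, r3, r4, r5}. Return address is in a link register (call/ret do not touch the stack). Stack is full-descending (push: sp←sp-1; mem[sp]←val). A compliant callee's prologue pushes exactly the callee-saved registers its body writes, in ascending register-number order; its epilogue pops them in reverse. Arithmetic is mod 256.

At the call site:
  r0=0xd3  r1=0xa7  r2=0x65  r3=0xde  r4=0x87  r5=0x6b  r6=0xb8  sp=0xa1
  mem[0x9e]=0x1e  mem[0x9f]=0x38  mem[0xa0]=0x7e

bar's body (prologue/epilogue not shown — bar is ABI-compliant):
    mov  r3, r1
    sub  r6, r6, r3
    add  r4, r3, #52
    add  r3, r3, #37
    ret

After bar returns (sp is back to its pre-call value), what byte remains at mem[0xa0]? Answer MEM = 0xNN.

prologue: push r6 → mem[0xa0]=0xb8, sp=0xa0
body[0] mov  r3, r1 → r3=0xa7
body[1] sub  r6, r6, r3 → r6=0x11
body[2] add  r4, r3, #52 → r4=0xdb
body[3] add  r3, r3, #37 → r3=0xcc
epilogue: pop r6=0xb8, sp=0xa1
prologue pushed ['r6'] at ['0xa0']

MEM = 0xb8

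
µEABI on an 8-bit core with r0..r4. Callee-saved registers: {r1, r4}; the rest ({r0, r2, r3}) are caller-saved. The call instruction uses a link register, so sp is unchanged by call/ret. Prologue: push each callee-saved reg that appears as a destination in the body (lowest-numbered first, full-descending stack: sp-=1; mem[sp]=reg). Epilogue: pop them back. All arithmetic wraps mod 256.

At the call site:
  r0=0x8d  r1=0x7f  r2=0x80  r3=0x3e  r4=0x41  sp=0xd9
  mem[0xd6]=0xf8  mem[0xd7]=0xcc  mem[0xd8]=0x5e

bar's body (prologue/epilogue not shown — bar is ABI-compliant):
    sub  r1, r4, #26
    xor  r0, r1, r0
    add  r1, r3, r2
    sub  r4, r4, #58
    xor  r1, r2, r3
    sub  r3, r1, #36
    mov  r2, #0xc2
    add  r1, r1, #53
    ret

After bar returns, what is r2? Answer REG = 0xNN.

REG = 0xc2

prologue: push r1 → mem[0xd8]=0x7f, sp=0xd8
prologue: push r4 → mem[0xd7]=0x41, sp=0xd7
body[0] sub  r1, r4, #26 → r1=0x27
body[1] xor  r0, r1, r0 → r0=0xaa
body[2] add  r1, r3, r2 → r1=0xbe
body[3] sub  r4, r4, #58 → r4=0x07
body[4] xor  r1, r2, r3 → r1=0xbe
body[5] sub  r3, r1, #36 → r3=0x9a
body[6] mov  r2, #0xc2 → r2=0xc2
body[7] add  r1, r1, #53 → r1=0xf3
epilogue: pop r4=0x41, sp=0xd8
epilogue: pop r1=0x7f, sp=0xd9
r2 is caller-saved → body value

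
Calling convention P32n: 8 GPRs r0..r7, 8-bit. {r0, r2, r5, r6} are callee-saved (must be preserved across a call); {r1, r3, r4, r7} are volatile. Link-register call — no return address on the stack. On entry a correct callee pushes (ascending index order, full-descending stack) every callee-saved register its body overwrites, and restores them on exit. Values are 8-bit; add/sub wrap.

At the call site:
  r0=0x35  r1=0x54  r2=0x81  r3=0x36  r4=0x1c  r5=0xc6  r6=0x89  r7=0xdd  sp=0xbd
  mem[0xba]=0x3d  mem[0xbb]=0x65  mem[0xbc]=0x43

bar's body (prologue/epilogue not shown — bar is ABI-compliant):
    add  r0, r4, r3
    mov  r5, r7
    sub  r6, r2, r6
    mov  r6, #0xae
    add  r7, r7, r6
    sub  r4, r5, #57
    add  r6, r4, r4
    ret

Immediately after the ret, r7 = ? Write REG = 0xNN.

prologue: push r0 -> mem[0xbc]=0x35, sp=0xbc
prologue: push r5 -> mem[0xbb]=0xc6, sp=0xbb
prologue: push r6 -> mem[0xba]=0x89, sp=0xba
body[0] add  r0, r4, r3 -> r0=0x52
body[1] mov  r5, r7 -> r5=0xdd
body[2] sub  r6, r2, r6 -> r6=0xf8
body[3] mov  r6, #0xae -> r6=0xae
body[4] add  r7, r7, r6 -> r7=0x8b
body[5] sub  r4, r5, #57 -> r4=0xa4
body[6] add  r6, r4, r4 -> r6=0x48
epilogue: pop r6=0x89, sp=0xbb
epilogue: pop r5=0xc6, sp=0xbc
epilogue: pop r0=0x35, sp=0xbd
r7 is caller-saved -> body value

REG = 0x8b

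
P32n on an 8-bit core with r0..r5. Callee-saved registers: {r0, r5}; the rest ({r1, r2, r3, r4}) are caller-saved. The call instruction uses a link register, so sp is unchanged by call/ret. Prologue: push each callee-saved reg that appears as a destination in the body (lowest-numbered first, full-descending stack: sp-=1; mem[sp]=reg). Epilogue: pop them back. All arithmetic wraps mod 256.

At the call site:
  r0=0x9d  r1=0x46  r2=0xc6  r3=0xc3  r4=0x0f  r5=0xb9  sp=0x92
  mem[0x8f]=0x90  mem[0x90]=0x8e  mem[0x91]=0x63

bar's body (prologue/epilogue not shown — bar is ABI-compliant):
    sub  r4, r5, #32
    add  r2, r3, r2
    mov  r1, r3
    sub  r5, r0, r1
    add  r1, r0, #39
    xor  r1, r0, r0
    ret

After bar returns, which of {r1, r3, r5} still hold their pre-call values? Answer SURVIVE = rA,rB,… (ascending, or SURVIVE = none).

prologue: push r5 → mem[0x91]=0xb9, sp=0x91
body[0] sub  r4, r5, #32 → r4=0x99
body[1] add  r2, r3, r2 → r2=0x89
body[2] mov  r1, r3 → r1=0xc3
body[3] sub  r5, r0, r1 → r5=0xda
body[4] add  r1, r0, #39 → r1=0xc4
body[5] xor  r1, r0, r0 → r1=0x00
epilogue: pop r5=0xb9, sp=0x92
r1: caller-saved, written=True
r3: caller-saved, written=False
r5: callee-saved, written=True

SURVIVE = r3,r5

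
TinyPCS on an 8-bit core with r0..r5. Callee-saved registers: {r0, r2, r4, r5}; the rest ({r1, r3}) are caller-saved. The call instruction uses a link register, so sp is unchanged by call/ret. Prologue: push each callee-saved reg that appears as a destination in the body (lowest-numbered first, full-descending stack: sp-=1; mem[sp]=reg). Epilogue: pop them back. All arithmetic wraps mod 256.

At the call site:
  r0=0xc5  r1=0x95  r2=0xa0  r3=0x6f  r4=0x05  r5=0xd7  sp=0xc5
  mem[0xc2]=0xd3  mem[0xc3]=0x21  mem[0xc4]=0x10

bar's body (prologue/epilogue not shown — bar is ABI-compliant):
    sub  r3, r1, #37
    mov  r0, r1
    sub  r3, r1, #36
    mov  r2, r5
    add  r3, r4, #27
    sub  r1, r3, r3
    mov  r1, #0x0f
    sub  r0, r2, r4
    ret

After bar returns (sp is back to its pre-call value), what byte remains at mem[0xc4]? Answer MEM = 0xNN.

prologue: push r0 → mem[0xc4]=0xc5, sp=0xc4
prologue: push r2 → mem[0xc3]=0xa0, sp=0xc3
body[0] sub  r3, r1, #37 → r3=0x70
body[1] mov  r0, r1 → r0=0x95
body[2] sub  r3, r1, #36 → r3=0x71
body[3] mov  r2, r5 → r2=0xd7
body[4] add  r3, r4, #27 → r3=0x20
body[5] sub  r1, r3, r3 → r1=0x00
body[6] mov  r1, #0x0f → r1=0x0f
body[7] sub  r0, r2, r4 → r0=0xd2
epilogue: pop r2=0xa0, sp=0xc4
epilogue: pop r0=0xc5, sp=0xc5
prologue pushed ['r0', 'r2'] at ['0xc4', '0xc3']

MEM = 0xc5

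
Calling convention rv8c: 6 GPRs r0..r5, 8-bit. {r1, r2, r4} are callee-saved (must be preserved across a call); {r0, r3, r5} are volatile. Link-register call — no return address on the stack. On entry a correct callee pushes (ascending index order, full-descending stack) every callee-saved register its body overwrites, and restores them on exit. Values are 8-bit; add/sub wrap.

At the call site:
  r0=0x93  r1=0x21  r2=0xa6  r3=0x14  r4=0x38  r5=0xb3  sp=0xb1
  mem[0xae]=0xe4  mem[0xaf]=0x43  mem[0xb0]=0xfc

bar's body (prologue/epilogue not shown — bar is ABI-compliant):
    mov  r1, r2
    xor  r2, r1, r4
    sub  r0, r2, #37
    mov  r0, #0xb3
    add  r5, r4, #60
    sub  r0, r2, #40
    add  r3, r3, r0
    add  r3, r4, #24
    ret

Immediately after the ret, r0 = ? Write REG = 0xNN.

REG = 0x76

prologue: push r1 -> mem[0xb0]=0x21, sp=0xb0
prologue: push r2 -> mem[0xaf]=0xa6, sp=0xaf
body[0] mov  r1, r2 -> r1=0xa6
body[1] xor  r2, r1, r4 -> r2=0x9e
body[2] sub  r0, r2, #37 -> r0=0x79
body[3] mov  r0, #0xb3 -> r0=0xb3
body[4] add  r5, r4, #60 -> r5=0x74
body[5] sub  r0, r2, #40 -> r0=0x76
body[6] add  r3, r3, r0 -> r3=0x8a
body[7] add  r3, r4, #24 -> r3=0x50
epilogue: pop r2=0xa6, sp=0xb0
epilogue: pop r1=0x21, sp=0xb1
r0 is caller-saved -> body value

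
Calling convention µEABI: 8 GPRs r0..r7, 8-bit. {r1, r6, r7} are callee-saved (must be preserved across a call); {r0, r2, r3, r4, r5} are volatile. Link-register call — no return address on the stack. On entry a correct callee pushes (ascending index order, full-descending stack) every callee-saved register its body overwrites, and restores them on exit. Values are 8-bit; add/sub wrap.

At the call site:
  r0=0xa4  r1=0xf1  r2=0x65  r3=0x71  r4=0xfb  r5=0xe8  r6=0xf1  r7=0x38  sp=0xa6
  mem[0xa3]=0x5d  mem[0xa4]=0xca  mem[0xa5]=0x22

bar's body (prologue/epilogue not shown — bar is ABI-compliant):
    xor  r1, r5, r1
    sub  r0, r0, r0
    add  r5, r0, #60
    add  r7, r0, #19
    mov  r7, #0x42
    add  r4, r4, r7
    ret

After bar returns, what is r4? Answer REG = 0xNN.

prologue: push r1 -> mem[0xa5]=0xf1, sp=0xa5
prologue: push r7 -> mem[0xa4]=0x38, sp=0xa4
body[0] xor  r1, r5, r1 -> r1=0x19
body[1] sub  r0, r0, r0 -> r0=0x00
body[2] add  r5, r0, #60 -> r5=0x3c
body[3] add  r7, r0, #19 -> r7=0x13
body[4] mov  r7, #0x42 -> r7=0x42
body[5] add  r4, r4, r7 -> r4=0x3d
epilogue: pop r7=0x38, sp=0xa5
epilogue: pop r1=0xf1, sp=0xa6
r4 is caller-saved -> body value

REG = 0x3d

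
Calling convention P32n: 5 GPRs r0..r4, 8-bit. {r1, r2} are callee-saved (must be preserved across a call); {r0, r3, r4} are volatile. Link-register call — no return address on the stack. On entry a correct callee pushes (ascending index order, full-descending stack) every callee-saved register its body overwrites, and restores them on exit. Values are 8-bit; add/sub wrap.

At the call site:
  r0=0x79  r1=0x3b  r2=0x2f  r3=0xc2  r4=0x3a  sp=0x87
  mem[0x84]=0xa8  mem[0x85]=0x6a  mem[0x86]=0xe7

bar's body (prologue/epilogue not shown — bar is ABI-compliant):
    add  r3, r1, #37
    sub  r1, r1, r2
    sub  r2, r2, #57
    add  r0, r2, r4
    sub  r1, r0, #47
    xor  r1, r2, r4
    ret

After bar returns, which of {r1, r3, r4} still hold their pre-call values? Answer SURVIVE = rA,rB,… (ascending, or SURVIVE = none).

SURVIVE = r1,r4

prologue: push r1 → mem[0x86]=0x3b, sp=0x86
prologue: push r2 → mem[0x85]=0x2f, sp=0x85
body[0] add  r3, r1, #37 → r3=0x60
body[1] sub  r1, r1, r2 → r1=0x0c
body[2] sub  r2, r2, #57 → r2=0xf6
body[3] add  r0, r2, r4 → r0=0x30
body[4] sub  r1, r0, #47 → r1=0x01
body[5] xor  r1, r2, r4 → r1=0xcc
epilogue: pop r2=0x2f, sp=0x86
epilogue: pop r1=0x3b, sp=0x87
r1: callee-saved, written=True
r3: caller-saved, written=True
r4: caller-saved, written=False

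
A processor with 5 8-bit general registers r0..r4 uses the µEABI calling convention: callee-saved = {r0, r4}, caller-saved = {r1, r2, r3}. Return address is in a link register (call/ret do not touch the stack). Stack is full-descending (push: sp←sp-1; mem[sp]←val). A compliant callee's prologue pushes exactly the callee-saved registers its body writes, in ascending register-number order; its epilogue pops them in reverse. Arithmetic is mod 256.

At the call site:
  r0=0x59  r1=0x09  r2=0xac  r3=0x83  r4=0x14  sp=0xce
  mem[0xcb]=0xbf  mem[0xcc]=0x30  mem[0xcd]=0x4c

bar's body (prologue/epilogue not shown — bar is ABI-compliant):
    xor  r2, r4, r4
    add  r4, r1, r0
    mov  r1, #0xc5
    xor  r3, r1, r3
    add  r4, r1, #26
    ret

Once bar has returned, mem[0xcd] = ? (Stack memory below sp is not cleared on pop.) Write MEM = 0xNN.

MEM = 0x14

prologue: push r4 -> mem[0xcd]=0x14, sp=0xcd
body[0] xor  r2, r4, r4 -> r2=0x00
body[1] add  r4, r1, r0 -> r4=0x62
body[2] mov  r1, #0xc5 -> r1=0xc5
body[3] xor  r3, r1, r3 -> r3=0x46
body[4] add  r4, r1, #26 -> r4=0xdf
epilogue: pop r4=0x14, sp=0xce
prologue pushed ['r4'] at ['0xcd']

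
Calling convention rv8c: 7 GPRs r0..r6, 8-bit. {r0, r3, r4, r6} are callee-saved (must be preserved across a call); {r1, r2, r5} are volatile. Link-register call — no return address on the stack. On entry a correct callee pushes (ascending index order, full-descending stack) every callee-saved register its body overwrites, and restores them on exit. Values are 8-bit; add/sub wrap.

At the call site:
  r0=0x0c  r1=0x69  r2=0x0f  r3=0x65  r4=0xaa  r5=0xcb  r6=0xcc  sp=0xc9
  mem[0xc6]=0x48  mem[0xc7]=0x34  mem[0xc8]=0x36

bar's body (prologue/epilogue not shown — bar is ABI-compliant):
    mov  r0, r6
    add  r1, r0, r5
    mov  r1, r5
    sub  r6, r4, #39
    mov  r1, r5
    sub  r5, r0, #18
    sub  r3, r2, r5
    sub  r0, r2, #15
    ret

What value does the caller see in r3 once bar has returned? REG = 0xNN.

prologue: push r0 → mem[0xc8]=0x0c, sp=0xc8
prologue: push r3 → mem[0xc7]=0x65, sp=0xc7
prologue: push r6 → mem[0xc6]=0xcc, sp=0xc6
body[0] mov  r0, r6 → r0=0xcc
body[1] add  r1, r0, r5 → r1=0x97
body[2] mov  r1, r5 → r1=0xcb
body[3] sub  r6, r4, #39 → r6=0x83
body[4] mov  r1, r5 → r1=0xcb
body[5] sub  r5, r0, #18 → r5=0xba
body[6] sub  r3, r2, r5 → r3=0x55
body[7] sub  r0, r2, #15 → r0=0x00
epilogue: pop r6=0xcc, sp=0xc7
epilogue: pop r3=0x65, sp=0xc8
epilogue: pop r0=0x0c, sp=0xc9
r3 is callee-saved → restored

REG = 0x65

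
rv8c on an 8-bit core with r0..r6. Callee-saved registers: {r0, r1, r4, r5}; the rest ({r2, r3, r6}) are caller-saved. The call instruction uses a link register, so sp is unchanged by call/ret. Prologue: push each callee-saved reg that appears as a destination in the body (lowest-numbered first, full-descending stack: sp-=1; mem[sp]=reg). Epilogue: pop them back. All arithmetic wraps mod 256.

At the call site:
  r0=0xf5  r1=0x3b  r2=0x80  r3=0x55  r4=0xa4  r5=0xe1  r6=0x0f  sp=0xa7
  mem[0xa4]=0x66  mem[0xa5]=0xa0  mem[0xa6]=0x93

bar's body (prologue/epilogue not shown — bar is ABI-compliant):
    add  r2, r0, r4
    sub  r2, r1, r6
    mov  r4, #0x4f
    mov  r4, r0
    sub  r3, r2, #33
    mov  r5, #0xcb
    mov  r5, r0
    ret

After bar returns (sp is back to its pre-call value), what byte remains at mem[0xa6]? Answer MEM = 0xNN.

prologue: push r4 -> mem[0xa6]=0xa4, sp=0xa6
prologue: push r5 -> mem[0xa5]=0xe1, sp=0xa5
body[0] add  r2, r0, r4 -> r2=0x99
body[1] sub  r2, r1, r6 -> r2=0x2c
body[2] mov  r4, #0x4f -> r4=0x4f
body[3] mov  r4, r0 -> r4=0xf5
body[4] sub  r3, r2, #33 -> r3=0x0b
body[5] mov  r5, #0xcb -> r5=0xcb
body[6] mov  r5, r0 -> r5=0xf5
epilogue: pop r5=0xe1, sp=0xa6
epilogue: pop r4=0xa4, sp=0xa7
prologue pushed ['r4', 'r5'] at ['0xa6', '0xa5']

MEM = 0xa4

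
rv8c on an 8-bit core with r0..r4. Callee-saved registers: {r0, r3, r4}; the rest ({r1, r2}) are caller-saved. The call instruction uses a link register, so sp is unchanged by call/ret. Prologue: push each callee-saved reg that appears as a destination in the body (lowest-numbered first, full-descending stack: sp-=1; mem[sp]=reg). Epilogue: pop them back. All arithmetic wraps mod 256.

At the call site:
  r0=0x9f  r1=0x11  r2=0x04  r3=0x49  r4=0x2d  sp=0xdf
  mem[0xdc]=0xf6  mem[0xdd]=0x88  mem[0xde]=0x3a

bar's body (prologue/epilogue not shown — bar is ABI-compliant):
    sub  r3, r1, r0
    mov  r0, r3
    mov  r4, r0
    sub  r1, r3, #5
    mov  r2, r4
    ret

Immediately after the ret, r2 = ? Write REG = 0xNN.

REG = 0x72

prologue: push r0 -> mem[0xde]=0x9f, sp=0xde
prologue: push r3 -> mem[0xdd]=0x49, sp=0xdd
prologue: push r4 -> mem[0xdc]=0x2d, sp=0xdc
body[0] sub  r3, r1, r0 -> r3=0x72
body[1] mov  r0, r3 -> r0=0x72
body[2] mov  r4, r0 -> r4=0x72
body[3] sub  r1, r3, #5 -> r1=0x6d
body[4] mov  r2, r4 -> r2=0x72
epilogue: pop r4=0x2d, sp=0xdd
epilogue: pop r3=0x49, sp=0xde
epilogue: pop r0=0x9f, sp=0xdf
r2 is caller-saved -> body value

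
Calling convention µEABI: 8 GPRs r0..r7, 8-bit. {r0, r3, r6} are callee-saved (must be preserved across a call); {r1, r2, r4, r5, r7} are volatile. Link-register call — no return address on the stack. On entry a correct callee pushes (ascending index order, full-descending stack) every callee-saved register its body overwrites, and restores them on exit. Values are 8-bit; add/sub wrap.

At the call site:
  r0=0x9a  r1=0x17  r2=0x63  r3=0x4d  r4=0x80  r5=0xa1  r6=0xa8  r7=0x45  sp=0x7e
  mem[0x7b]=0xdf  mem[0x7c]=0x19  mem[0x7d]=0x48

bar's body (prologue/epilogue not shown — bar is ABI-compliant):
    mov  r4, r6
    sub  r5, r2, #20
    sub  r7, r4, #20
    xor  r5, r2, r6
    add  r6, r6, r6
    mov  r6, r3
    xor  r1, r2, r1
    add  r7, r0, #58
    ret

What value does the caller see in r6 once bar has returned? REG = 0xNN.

REG = 0xa8

prologue: push r6 → mem[0x7d]=0xa8, sp=0x7d
body[0] mov  r4, r6 → r4=0xa8
body[1] sub  r5, r2, #20 → r5=0x4f
body[2] sub  r7, r4, #20 → r7=0x94
body[3] xor  r5, r2, r6 → r5=0xcb
body[4] add  r6, r6, r6 → r6=0x50
body[5] mov  r6, r3 → r6=0x4d
body[6] xor  r1, r2, r1 → r1=0x74
body[7] add  r7, r0, #58 → r7=0xd4
epilogue: pop r6=0xa8, sp=0x7e
r6 is callee-saved → restored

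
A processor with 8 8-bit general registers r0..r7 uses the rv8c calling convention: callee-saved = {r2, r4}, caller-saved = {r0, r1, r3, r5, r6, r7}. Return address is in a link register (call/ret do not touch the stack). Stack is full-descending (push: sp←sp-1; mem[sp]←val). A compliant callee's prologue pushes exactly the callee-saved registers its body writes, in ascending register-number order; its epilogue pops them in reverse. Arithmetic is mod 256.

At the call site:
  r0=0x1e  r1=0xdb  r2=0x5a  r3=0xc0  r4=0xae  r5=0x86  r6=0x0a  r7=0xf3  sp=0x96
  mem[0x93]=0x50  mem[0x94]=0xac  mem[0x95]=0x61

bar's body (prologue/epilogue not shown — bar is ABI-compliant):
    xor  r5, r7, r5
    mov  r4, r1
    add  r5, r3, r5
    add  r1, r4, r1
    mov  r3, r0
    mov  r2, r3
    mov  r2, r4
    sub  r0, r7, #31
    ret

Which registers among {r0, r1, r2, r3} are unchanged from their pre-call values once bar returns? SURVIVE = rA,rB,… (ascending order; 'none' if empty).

prologue: push r2 -> mem[0x95]=0x5a, sp=0x95
prologue: push r4 -> mem[0x94]=0xae, sp=0x94
body[0] xor  r5, r7, r5 -> r5=0x75
body[1] mov  r4, r1 -> r4=0xdb
body[2] add  r5, r3, r5 -> r5=0x35
body[3] add  r1, r4, r1 -> r1=0xb6
body[4] mov  r3, r0 -> r3=0x1e
body[5] mov  r2, r3 -> r2=0x1e
body[6] mov  r2, r4 -> r2=0xdb
body[7] sub  r0, r7, #31 -> r0=0xd4
epilogue: pop r4=0xae, sp=0x95
epilogue: pop r2=0x5a, sp=0x96
r0: caller-saved, written=True
r1: caller-saved, written=True
r2: callee-saved, written=True
r3: caller-saved, written=True

SURVIVE = r2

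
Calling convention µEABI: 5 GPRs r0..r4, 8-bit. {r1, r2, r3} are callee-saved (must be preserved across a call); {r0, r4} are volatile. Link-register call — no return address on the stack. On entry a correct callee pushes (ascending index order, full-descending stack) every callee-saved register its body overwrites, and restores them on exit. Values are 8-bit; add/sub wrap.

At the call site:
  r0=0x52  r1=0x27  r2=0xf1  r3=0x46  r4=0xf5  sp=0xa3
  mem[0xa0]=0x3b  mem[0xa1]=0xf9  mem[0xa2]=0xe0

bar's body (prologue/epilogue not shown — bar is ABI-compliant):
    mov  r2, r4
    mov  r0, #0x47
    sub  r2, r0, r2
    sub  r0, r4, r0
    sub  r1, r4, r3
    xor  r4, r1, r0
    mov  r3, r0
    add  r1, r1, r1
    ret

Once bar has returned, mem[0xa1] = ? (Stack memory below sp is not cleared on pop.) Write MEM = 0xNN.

prologue: push r1 -> mem[0xa2]=0x27, sp=0xa2
prologue: push r2 -> mem[0xa1]=0xf1, sp=0xa1
prologue: push r3 -> mem[0xa0]=0x46, sp=0xa0
body[0] mov  r2, r4 -> r2=0xf5
body[1] mov  r0, #0x47 -> r0=0x47
body[2] sub  r2, r0, r2 -> r2=0x52
body[3] sub  r0, r4, r0 -> r0=0xae
body[4] sub  r1, r4, r3 -> r1=0xaf
body[5] xor  r4, r1, r0 -> r4=0x01
body[6] mov  r3, r0 -> r3=0xae
body[7] add  r1, r1, r1 -> r1=0x5e
epilogue: pop r3=0x46, sp=0xa1
epilogue: pop r2=0xf1, sp=0xa2
epilogue: pop r1=0x27, sp=0xa3
prologue pushed ['r1', 'r2', 'r3'] at ['0xa2', '0xa1', '0xa0']

MEM = 0xf1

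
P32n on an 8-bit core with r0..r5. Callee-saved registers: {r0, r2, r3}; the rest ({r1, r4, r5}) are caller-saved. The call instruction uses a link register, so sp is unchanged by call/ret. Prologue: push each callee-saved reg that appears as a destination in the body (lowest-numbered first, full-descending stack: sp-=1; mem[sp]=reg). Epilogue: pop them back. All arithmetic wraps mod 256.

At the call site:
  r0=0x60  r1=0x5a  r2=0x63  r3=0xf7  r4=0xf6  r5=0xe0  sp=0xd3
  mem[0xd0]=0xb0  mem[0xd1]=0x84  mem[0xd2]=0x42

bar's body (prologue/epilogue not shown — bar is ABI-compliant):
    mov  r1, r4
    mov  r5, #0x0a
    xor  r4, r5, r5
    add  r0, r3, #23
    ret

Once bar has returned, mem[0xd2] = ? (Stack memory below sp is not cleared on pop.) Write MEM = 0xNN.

prologue: push r0 -> mem[0xd2]=0x60, sp=0xd2
body[0] mov  r1, r4 -> r1=0xf6
body[1] mov  r5, #0x0a -> r5=0x0a
body[2] xor  r4, r5, r5 -> r4=0x00
body[3] add  r0, r3, #23 -> r0=0x0e
epilogue: pop r0=0x60, sp=0xd3
prologue pushed ['r0'] at ['0xd2']

MEM = 0x60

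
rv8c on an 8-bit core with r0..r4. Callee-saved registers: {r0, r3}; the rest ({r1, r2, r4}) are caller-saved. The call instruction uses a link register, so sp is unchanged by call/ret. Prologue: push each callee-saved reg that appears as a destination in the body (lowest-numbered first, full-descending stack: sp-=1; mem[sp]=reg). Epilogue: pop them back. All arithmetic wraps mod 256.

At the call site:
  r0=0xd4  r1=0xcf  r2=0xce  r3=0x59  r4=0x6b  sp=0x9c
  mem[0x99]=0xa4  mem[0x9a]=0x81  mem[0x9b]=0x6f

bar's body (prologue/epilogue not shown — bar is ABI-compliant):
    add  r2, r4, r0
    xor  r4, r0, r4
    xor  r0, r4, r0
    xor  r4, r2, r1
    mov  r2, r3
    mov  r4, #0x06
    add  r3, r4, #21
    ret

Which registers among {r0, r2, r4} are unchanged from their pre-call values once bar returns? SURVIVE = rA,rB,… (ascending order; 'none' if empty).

SURVIVE = r0

prologue: push r0 → mem[0x9b]=0xd4, sp=0x9b
prologue: push r3 → mem[0x9a]=0x59, sp=0x9a
body[0] add  r2, r4, r0 → r2=0x3f
body[1] xor  r4, r0, r4 → r4=0xbf
body[2] xor  r0, r4, r0 → r0=0x6b
body[3] xor  r4, r2, r1 → r4=0xf0
body[4] mov  r2, r3 → r2=0x59
body[5] mov  r4, #0x06 → r4=0x06
body[6] add  r3, r4, #21 → r3=0x1b
epilogue: pop r3=0x59, sp=0x9b
epilogue: pop r0=0xd4, sp=0x9c
r0: callee-saved, written=True
r2: caller-saved, written=True
r4: caller-saved, written=True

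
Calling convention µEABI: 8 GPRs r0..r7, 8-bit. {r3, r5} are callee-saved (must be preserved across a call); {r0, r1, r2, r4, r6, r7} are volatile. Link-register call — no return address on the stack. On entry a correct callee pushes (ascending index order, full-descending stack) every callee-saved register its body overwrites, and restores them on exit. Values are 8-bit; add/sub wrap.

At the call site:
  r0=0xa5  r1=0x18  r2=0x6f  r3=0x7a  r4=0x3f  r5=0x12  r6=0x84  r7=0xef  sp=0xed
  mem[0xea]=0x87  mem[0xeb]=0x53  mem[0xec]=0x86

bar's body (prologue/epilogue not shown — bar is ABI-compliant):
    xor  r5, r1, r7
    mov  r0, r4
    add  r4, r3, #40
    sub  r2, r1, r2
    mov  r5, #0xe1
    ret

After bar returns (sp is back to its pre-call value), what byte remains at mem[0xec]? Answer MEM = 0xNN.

prologue: push r5 → mem[0xec]=0x12, sp=0xec
body[0] xor  r5, r1, r7 → r5=0xf7
body[1] mov  r0, r4 → r0=0x3f
body[2] add  r4, r3, #40 → r4=0xa2
body[3] sub  r2, r1, r2 → r2=0xa9
body[4] mov  r5, #0xe1 → r5=0xe1
epilogue: pop r5=0x12, sp=0xed
prologue pushed ['r5'] at ['0xec']

MEM = 0x12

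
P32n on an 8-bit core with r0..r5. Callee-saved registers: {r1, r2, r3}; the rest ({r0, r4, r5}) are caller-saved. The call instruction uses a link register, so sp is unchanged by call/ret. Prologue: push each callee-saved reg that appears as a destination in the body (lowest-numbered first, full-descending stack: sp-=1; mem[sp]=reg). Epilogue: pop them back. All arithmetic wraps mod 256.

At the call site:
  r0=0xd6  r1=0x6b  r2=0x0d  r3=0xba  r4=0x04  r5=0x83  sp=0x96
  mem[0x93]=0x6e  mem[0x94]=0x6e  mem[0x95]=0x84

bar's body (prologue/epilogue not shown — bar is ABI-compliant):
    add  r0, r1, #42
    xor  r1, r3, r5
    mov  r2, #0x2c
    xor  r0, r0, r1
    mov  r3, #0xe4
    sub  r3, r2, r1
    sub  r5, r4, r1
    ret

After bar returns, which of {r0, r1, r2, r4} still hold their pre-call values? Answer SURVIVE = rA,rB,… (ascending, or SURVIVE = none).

SURVIVE = r1,r2,r4

prologue: push r1 → mem[0x95]=0x6b, sp=0x95
prologue: push r2 → mem[0x94]=0x0d, sp=0x94
prologue: push r3 → mem[0x93]=0xba, sp=0x93
body[0] add  r0, r1, #42 → r0=0x95
body[1] xor  r1, r3, r5 → r1=0x39
body[2] mov  r2, #0x2c → r2=0x2c
body[3] xor  r0, r0, r1 → r0=0xac
body[4] mov  r3, #0xe4 → r3=0xe4
body[5] sub  r3, r2, r1 → r3=0xf3
body[6] sub  r5, r4, r1 → r5=0xcb
epilogue: pop r3=0xba, sp=0x94
epilogue: pop r2=0x0d, sp=0x95
epilogue: pop r1=0x6b, sp=0x96
r0: caller-saved, written=True
r1: callee-saved, written=True
r2: callee-saved, written=True
r4: caller-saved, written=False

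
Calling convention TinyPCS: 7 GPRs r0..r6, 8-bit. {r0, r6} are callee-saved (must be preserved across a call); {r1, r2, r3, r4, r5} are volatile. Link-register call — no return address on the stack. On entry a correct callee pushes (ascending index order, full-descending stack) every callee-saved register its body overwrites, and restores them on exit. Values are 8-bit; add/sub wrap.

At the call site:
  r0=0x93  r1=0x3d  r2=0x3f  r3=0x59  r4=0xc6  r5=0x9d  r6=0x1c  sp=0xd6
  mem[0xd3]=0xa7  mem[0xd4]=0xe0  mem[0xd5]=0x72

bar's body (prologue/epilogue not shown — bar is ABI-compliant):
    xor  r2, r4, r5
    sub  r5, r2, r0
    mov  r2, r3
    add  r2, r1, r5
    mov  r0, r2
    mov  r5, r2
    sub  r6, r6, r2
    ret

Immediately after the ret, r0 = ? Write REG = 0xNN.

REG = 0x93

prologue: push r0 → mem[0xd5]=0x93, sp=0xd5
prologue: push r6 → mem[0xd4]=0x1c, sp=0xd4
body[0] xor  r2, r4, r5 → r2=0x5b
body[1] sub  r5, r2, r0 → r5=0xc8
body[2] mov  r2, r3 → r2=0x59
body[3] add  r2, r1, r5 → r2=0x05
body[4] mov  r0, r2 → r0=0x05
body[5] mov  r5, r2 → r5=0x05
body[6] sub  r6, r6, r2 → r6=0x17
epilogue: pop r6=0x1c, sp=0xd5
epilogue: pop r0=0x93, sp=0xd6
r0 is callee-saved → restored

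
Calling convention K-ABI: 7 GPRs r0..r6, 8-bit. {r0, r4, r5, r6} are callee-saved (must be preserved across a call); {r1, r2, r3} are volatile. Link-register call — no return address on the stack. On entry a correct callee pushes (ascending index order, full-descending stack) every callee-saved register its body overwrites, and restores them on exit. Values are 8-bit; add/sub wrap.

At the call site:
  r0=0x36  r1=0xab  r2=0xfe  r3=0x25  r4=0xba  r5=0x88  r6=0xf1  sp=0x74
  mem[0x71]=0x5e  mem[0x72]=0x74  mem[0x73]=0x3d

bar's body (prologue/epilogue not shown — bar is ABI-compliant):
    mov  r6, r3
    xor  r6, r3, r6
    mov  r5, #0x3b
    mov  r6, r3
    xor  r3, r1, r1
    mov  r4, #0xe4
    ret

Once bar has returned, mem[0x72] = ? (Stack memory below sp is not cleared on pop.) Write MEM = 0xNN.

MEM = 0x88

prologue: push r4 -> mem[0x73]=0xba, sp=0x73
prologue: push r5 -> mem[0x72]=0x88, sp=0x72
prologue: push r6 -> mem[0x71]=0xf1, sp=0x71
body[0] mov  r6, r3 -> r6=0x25
body[1] xor  r6, r3, r6 -> r6=0x00
body[2] mov  r5, #0x3b -> r5=0x3b
body[3] mov  r6, r3 -> r6=0x25
body[4] xor  r3, r1, r1 -> r3=0x00
body[5] mov  r4, #0xe4 -> r4=0xe4
epilogue: pop r6=0xf1, sp=0x72
epilogue: pop r5=0x88, sp=0x73
epilogue: pop r4=0xba, sp=0x74
prologue pushed ['r4', 'r5', 'r6'] at ['0x73', '0x72', '0x71']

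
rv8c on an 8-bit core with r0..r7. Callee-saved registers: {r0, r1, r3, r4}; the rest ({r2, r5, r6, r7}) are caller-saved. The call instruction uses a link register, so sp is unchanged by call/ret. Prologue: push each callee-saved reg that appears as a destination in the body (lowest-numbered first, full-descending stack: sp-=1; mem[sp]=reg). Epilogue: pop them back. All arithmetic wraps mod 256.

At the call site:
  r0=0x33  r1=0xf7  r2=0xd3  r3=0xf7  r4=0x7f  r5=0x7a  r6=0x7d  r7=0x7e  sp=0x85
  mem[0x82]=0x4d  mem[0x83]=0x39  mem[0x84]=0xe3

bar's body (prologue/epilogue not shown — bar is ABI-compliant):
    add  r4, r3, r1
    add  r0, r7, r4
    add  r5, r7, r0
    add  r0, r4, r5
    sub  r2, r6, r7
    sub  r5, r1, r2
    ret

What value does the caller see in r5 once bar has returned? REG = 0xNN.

REG = 0xf8

prologue: push r0 -> mem[0x84]=0x33, sp=0x84
prologue: push r4 -> mem[0x83]=0x7f, sp=0x83
body[0] add  r4, r3, r1 -> r4=0xee
body[1] add  r0, r7, r4 -> r0=0x6c
body[2] add  r5, r7, r0 -> r5=0xea
body[3] add  r0, r4, r5 -> r0=0xd8
body[4] sub  r2, r6, r7 -> r2=0xff
body[5] sub  r5, r1, r2 -> r5=0xf8
epilogue: pop r4=0x7f, sp=0x84
epilogue: pop r0=0x33, sp=0x85
r5 is caller-saved -> body value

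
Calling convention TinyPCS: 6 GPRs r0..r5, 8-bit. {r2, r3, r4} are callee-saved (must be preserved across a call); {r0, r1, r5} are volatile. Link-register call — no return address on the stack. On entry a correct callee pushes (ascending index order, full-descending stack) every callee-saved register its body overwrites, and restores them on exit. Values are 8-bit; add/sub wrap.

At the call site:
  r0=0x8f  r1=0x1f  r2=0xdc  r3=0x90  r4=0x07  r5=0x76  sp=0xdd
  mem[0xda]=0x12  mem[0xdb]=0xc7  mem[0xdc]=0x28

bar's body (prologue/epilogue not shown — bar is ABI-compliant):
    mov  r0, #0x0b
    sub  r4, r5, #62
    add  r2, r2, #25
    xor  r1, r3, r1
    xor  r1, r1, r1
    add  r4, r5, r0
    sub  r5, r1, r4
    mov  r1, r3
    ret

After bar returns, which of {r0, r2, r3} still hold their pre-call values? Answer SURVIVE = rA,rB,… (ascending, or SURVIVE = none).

prologue: push r2 -> mem[0xdc]=0xdc, sp=0xdc
prologue: push r4 -> mem[0xdb]=0x07, sp=0xdb
body[0] mov  r0, #0x0b -> r0=0x0b
body[1] sub  r4, r5, #62 -> r4=0x38
body[2] add  r2, r2, #25 -> r2=0xf5
body[3] xor  r1, r3, r1 -> r1=0x8f
body[4] xor  r1, r1, r1 -> r1=0x00
body[5] add  r4, r5, r0 -> r4=0x81
body[6] sub  r5, r1, r4 -> r5=0x7f
body[7] mov  r1, r3 -> r1=0x90
epilogue: pop r4=0x07, sp=0xdc
epilogue: pop r2=0xdc, sp=0xdd
r0: caller-saved, written=True
r2: callee-saved, written=True
r3: callee-saved, written=False

SURVIVE = r2,r3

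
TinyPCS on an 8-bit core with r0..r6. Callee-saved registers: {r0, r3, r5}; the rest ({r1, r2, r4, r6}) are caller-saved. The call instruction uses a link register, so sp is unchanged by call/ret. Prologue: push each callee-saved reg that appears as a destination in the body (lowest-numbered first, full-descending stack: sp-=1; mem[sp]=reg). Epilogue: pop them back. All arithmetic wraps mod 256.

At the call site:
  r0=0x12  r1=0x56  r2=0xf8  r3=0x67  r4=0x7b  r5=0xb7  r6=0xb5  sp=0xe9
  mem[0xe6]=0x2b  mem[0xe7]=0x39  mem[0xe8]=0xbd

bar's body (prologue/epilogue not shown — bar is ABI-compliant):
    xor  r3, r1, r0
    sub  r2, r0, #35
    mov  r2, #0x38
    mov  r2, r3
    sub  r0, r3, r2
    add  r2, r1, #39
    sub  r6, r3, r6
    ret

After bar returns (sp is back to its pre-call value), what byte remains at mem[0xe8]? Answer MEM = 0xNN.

prologue: push r0 → mem[0xe8]=0x12, sp=0xe8
prologue: push r3 → mem[0xe7]=0x67, sp=0xe7
body[0] xor  r3, r1, r0 → r3=0x44
body[1] sub  r2, r0, #35 → r2=0xef
body[2] mov  r2, #0x38 → r2=0x38
body[3] mov  r2, r3 → r2=0x44
body[4] sub  r0, r3, r2 → r0=0x00
body[5] add  r2, r1, #39 → r2=0x7d
body[6] sub  r6, r3, r6 → r6=0x8f
epilogue: pop r3=0x67, sp=0xe8
epilogue: pop r0=0x12, sp=0xe9
prologue pushed ['r0', 'r3'] at ['0xe8', '0xe7']

MEM = 0x12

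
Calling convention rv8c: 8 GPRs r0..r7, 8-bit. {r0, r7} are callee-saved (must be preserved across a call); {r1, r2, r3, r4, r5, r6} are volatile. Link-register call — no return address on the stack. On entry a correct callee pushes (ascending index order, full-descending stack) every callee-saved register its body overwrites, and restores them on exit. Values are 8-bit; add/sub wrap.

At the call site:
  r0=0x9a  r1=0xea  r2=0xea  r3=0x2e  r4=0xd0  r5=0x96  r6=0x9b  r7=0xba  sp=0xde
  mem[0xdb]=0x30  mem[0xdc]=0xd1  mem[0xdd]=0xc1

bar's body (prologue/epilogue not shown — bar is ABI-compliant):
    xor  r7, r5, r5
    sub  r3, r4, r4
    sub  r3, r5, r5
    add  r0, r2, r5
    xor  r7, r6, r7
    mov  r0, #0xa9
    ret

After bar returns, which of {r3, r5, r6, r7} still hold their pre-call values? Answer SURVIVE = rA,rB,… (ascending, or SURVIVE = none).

prologue: push r0 -> mem[0xdd]=0x9a, sp=0xdd
prologue: push r7 -> mem[0xdc]=0xba, sp=0xdc
body[0] xor  r7, r5, r5 -> r7=0x00
body[1] sub  r3, r4, r4 -> r3=0x00
body[2] sub  r3, r5, r5 -> r3=0x00
body[3] add  r0, r2, r5 -> r0=0x80
body[4] xor  r7, r6, r7 -> r7=0x9b
body[5] mov  r0, #0xa9 -> r0=0xa9
epilogue: pop r7=0xba, sp=0xdd
epilogue: pop r0=0x9a, sp=0xde
r3: caller-saved, written=True
r5: caller-saved, written=False
r6: caller-saved, written=False
r7: callee-saved, written=True

SURVIVE = r5,r6,r7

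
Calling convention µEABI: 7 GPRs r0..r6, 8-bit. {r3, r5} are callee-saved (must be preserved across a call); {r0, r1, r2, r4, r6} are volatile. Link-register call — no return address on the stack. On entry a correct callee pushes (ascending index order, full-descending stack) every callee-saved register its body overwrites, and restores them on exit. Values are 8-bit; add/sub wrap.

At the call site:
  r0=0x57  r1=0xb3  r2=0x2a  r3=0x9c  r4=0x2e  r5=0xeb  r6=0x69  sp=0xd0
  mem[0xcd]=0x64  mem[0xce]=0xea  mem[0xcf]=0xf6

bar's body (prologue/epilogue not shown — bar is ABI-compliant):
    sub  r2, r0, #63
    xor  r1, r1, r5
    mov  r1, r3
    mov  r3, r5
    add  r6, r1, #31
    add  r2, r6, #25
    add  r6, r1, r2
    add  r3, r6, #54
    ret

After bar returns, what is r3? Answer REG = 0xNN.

prologue: push r3 -> mem[0xcf]=0x9c, sp=0xcf
body[0] sub  r2, r0, #63 -> r2=0x18
body[1] xor  r1, r1, r5 -> r1=0x58
body[2] mov  r1, r3 -> r1=0x9c
body[3] mov  r3, r5 -> r3=0xeb
body[4] add  r6, r1, #31 -> r6=0xbb
body[5] add  r2, r6, #25 -> r2=0xd4
body[6] add  r6, r1, r2 -> r6=0x70
body[7] add  r3, r6, #54 -> r3=0xa6
epilogue: pop r3=0x9c, sp=0xd0
r3 is callee-saved -> restored

REG = 0x9c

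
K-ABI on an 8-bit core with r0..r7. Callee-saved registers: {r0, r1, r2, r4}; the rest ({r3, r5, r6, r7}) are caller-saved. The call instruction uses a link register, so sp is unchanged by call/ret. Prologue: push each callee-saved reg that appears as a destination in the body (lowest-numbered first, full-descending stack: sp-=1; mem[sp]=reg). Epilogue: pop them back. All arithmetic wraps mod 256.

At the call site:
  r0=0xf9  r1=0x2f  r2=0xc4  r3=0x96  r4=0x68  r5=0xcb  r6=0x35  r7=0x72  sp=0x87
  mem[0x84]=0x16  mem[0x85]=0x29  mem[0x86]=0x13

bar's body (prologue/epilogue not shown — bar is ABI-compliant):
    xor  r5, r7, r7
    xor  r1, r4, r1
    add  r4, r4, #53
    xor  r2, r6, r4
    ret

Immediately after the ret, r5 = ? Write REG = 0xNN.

prologue: push r1 -> mem[0x86]=0x2f, sp=0x86
prologue: push r2 -> mem[0x85]=0xc4, sp=0x85
prologue: push r4 -> mem[0x84]=0x68, sp=0x84
body[0] xor  r5, r7, r7 -> r5=0x00
body[1] xor  r1, r4, r1 -> r1=0x47
body[2] add  r4, r4, #53 -> r4=0x9d
body[3] xor  r2, r6, r4 -> r2=0xa8
epilogue: pop r4=0x68, sp=0x85
epilogue: pop r2=0xc4, sp=0x86
epilogue: pop r1=0x2f, sp=0x87
r5 is caller-saved -> body value

REG = 0x00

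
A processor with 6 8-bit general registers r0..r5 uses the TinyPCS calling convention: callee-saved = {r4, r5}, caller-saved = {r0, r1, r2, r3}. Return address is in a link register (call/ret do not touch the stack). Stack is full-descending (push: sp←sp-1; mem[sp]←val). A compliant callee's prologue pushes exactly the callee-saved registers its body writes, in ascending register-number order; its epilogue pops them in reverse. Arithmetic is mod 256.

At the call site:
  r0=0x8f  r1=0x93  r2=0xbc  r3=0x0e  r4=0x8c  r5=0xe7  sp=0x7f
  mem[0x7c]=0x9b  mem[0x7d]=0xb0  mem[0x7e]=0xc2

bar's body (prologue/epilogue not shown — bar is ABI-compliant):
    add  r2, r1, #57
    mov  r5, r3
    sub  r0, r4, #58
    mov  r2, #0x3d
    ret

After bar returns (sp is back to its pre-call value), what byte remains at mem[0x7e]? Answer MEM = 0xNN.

prologue: push r5 -> mem[0x7e]=0xe7, sp=0x7e
body[0] add  r2, r1, #57 -> r2=0xcc
body[1] mov  r5, r3 -> r5=0x0e
body[2] sub  r0, r4, #58 -> r0=0x52
body[3] mov  r2, #0x3d -> r2=0x3d
epilogue: pop r5=0xe7, sp=0x7f
prologue pushed ['r5'] at ['0x7e']

MEM = 0xe7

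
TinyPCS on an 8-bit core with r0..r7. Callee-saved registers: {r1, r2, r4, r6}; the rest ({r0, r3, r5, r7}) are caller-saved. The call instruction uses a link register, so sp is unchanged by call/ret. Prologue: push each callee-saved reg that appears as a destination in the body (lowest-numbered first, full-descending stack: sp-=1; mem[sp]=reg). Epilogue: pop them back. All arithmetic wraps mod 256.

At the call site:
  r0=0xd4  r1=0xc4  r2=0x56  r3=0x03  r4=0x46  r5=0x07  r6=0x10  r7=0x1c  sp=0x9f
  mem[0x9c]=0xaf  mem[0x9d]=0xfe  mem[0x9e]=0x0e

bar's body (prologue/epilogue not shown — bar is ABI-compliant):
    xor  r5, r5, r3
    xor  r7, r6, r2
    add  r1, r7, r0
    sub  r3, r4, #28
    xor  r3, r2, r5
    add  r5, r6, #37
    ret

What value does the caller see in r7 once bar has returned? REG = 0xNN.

prologue: push r1 -> mem[0x9e]=0xc4, sp=0x9e
body[0] xor  r5, r5, r3 -> r5=0x04
body[1] xor  r7, r6, r2 -> r7=0x46
body[2] add  r1, r7, r0 -> r1=0x1a
body[3] sub  r3, r4, #28 -> r3=0x2a
body[4] xor  r3, r2, r5 -> r3=0x52
body[5] add  r5, r6, #37 -> r5=0x35
epilogue: pop r1=0xc4, sp=0x9f
r7 is caller-saved -> body value

REG = 0x46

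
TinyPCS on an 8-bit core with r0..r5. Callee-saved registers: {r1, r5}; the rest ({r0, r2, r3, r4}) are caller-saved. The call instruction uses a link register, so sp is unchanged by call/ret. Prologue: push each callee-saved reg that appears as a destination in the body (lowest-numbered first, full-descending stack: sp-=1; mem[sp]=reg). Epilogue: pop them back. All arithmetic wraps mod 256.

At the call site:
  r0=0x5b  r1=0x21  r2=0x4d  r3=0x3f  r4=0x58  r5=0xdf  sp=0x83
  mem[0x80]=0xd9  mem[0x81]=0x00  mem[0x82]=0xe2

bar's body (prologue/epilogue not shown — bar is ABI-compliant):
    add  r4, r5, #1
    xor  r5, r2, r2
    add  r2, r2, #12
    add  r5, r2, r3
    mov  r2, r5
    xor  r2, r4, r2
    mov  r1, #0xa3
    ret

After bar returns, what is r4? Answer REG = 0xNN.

REG = 0xe0

prologue: push r1 → mem[0x82]=0x21, sp=0x82
prologue: push r5 → mem[0x81]=0xdf, sp=0x81
body[0] add  r4, r5, #1 → r4=0xe0
body[1] xor  r5, r2, r2 → r5=0x00
body[2] add  r2, r2, #12 → r2=0x59
body[3] add  r5, r2, r3 → r5=0x98
body[4] mov  r2, r5 → r2=0x98
body[5] xor  r2, r4, r2 → r2=0x78
body[6] mov  r1, #0xa3 → r1=0xa3
epilogue: pop r5=0xdf, sp=0x82
epilogue: pop r1=0x21, sp=0x83
r4 is caller-saved → body value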